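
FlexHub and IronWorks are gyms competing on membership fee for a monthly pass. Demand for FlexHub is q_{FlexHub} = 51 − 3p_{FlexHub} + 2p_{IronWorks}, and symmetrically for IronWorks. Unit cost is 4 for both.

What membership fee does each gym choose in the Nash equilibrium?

15.75

FlexHub's profit: π = (p_{FlexHub} − 4)(51 − 3p_{FlexHub} + 2p_{IronWorks}).
∂π/∂p_{FlexHub} = 63 − 6p_{FlexHub} + 2p_{IronWorks} = 0 ⇒ p_{FlexHub} = 10.5 + (1/3)p_{IronWorks}.
Setting p_{FlexHub} = p_{IronWorks} in the reaction function: p_{FlexHub} = 10.5 + (1/3)p_{FlexHub}, so p_{FlexHub} = 10.5 / (2/3) = 15.75.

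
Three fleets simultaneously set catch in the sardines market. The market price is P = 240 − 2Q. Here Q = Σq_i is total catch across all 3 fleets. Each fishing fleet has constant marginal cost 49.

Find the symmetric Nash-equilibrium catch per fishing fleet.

23.875

A representative fishing fleet's profit is π_i = q_i(240 − 2Q) − 49q_i, with Q = q_i + Σ_{j≠i} q_j.
First-order condition: 191 − 4q_i − 2Σ_{j≠i} q_j = 0.
In a symmetric equilibrium every fishing fleet chooses the same q, so Σ_{j≠i} q_j = 2q. The condition becomes 191 − 8q = 0, giving q = 191/8 = 23.875.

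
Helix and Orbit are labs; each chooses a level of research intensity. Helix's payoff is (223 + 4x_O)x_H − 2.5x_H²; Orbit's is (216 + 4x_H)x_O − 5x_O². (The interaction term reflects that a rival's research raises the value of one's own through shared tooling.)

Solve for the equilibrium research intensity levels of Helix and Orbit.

Expanding Helix's payoff: 223x_H + 4x_Ox_H − 2.5x_H².
∂π/∂x_H = 223 + 4x_O − 5x_H = 0, so x_H = 44.6 + 0.8x_O.
Likewise for Orbit: x_O = 21.6 + 0.4x_H.
Substituting the second reaction function into the first: x_H = 44.6 + 0.8(21.6 + 0.4x_H), which gives 0.68x_H = 61.88 ⇒ x_H = 91.
Then x_O = 21.6 + 0.4·91 = 58.

91, 58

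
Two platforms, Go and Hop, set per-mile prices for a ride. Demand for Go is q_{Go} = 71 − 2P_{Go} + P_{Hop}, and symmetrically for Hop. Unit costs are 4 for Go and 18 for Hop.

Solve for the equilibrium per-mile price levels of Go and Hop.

Go's profit: π = (P_{Go} − 4)(71 − 2P_{Go} + P_{Hop}).
∂π/∂P_{Go} = 79 − 4P_{Go} + P_{Hop} = 0 ⇒ P_{Go} = 19.75 + 0.25P_{Hop}.
Similarly P_{Hop} = 26.75 + 0.25P_{Go}.
Plugging P_{Hop} into Go's best response: P_{Go} = 19.75 + 0.25(26.75 + 0.25P_{Go}) ⇒ 0.9375P_{Go} = 26.4375, so P_{Go} = 28.2.
Then P_{Hop} = 26.75 + 0.25·28.2 = 33.8.

28.2, 33.8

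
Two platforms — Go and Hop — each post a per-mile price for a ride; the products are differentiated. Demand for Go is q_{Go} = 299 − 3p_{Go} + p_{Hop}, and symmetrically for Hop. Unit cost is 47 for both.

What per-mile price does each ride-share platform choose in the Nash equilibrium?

88

Go's profit: π = (p_{Go} − 47)(299 − 3p_{Go} + p_{Hop}).
∂π/∂p_{Go} = 440 − 6p_{Go} + p_{Hop} = 0 ⇒ p_{Go} = 220/3 + (1/6)p_{Hop}.
The game is symmetric, so in equilibrium p_{Hop} = p_{Go}: the reaction function gives (5/6)p_{Go} = 220/3, hence p_{Go} = 88.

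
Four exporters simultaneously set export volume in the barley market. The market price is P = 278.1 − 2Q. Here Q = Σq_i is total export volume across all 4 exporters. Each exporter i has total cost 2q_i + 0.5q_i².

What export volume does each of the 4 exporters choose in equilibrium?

A representative exporter's profit is π_i = q_i(278.1 − 2Q) − 2q_i − 0.5q_i², with Q = q_i + Σ_{j≠i} q_j.
First-order condition: 276.1 − 5q_i − 2Σ_{j≠i} q_j = 0.
Imposing symmetry (q_j = q for all j) turns Σ_{j≠i} q_j into 3q, so 276.1 = 11q and q = 25.1.

25.1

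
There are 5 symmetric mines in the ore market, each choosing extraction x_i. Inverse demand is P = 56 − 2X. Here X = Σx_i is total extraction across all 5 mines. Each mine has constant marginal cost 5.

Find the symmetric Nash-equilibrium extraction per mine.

4.25

A representative mine's profit is π_i = x_i(56 − 2X) − 5x_i, with X = x_i + Σ_{j≠i} x_j.
First-order condition: 51 − 4x_i − 2Σ_{j≠i} x_j = 0.
In a symmetric equilibrium every mine chooses the same x, so Σ_{j≠i} x_j = 4x. The condition becomes 51 − 12x = 0, giving x = 51/12 = 4.25.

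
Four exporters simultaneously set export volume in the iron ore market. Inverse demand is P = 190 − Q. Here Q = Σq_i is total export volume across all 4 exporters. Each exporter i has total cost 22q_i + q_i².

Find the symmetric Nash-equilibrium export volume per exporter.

A representative exporter's profit is π_i = q_i(190 − Q) − 22q_i − q_i², with Q = q_i + Σ_{j≠i} q_j.
First-order condition: 168 − 4q_i − Σ_{j≠i} q_j = 0.
With identical exporters, set every q_j = q: then 168 − 4q − 3q = 0, i.e. q = 168/7 = 24.

24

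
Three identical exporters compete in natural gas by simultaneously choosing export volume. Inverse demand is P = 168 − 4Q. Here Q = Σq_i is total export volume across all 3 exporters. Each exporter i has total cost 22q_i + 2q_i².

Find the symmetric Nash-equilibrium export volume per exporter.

A representative exporter's profit is π_i = q_i(168 − 4Q) − 22q_i − 2q_i², with Q = q_i + Σ_{j≠i} q_j.
First-order condition: 146 − 12q_i − 4Σ_{j≠i} q_j = 0.
Imposing symmetry (q_j = q for all j) turns Σ_{j≠i} q_j into 2q, so 146 = 20q and q = 7.3.

7.3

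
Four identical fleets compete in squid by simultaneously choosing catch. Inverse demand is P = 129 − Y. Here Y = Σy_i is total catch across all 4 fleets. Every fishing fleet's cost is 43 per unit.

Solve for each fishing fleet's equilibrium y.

A representative fishing fleet's profit is π_i = y_i(129 − Y) − 43y_i, with Y = y_i + Σ_{j≠i} y_j.
First-order condition: 86 − 2y_i − Σ_{j≠i} y_j = 0.
With identical fishing fleets, set every y_j = y: then 86 − 2y − 3y = 0, i.e. y = 86/5 = 17.2.

17.2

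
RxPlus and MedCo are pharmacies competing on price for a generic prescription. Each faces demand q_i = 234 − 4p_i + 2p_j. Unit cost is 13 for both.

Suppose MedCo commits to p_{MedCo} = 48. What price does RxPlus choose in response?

RxPlus's profit: π = (p_{RxPlus} − 13)(234 − 4p_{RxPlus} + 2p_{MedCo}).
∂π/∂p_{RxPlus} = 286 − 8p_{RxPlus} + 2p_{MedCo} = 0 ⇒ p_{RxPlus} = 35.75 + 0.25p_{MedCo}.
At p_{MedCo} = 48: p_{RxPlus} = 35.75 + 0.25·48 = 47.75.

47.75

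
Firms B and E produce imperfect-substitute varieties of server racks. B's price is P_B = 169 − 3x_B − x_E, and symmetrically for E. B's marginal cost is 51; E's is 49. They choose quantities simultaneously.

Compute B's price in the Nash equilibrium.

Firm B's profit: π = x_B(169 − 3x_B − x_E) − 51x_B.
∂π/∂x_B = 118 − 6x_B − x_E = 0 ⇒ x_B = 59/3 − (1/6)x_E.
Similarly x_E = 20 − (1/6)x_B.
Substituting the second reaction function into the first: x_B = 59/3 − (1/6)(20 − (1/6)x_B), which gives (35/36)x_B = 49/3 ⇒ x_B = 16.8.
Then x_E = 20 − (1/6)·16.8 = 17.2.
P_B = 169 − 3·16.8 − 17.2 = 101.4.

101.4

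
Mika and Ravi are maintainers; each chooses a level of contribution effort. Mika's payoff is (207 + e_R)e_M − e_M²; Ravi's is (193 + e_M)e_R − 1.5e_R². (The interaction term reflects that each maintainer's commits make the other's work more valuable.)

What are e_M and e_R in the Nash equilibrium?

Expanding Mika's payoff: 207e_M + e_Re_M − e_M².
∂π/∂e_M = 207 + e_R − 2e_M = 0, so e_M = 103.5 + 0.5e_R.
Likewise for Ravi: e_R = 193/3 + (1/3)e_M.
Substituting the second reaction function into the first: e_M = 103.5 + 0.5(193/3 + (1/3)e_M), which gives (5/6)e_M = 407/3 ⇒ e_M = 162.8.
Then e_R = 193/3 + (1/3)·162.8 = 118.6.

162.8, 118.6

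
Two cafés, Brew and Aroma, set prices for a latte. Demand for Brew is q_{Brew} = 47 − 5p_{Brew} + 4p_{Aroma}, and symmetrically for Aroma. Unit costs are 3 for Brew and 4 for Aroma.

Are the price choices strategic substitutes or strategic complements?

strategic complements

Brew's profit: π = (p_{Brew} − 3)(47 − 5p_{Brew} + 4p_{Aroma}).
∂π/∂p_{Brew} = 62 − 10p_{Brew} + 4p_{Aroma} = 0 ⇒ p_{Brew} = 6.2 + 0.4p_{Aroma}.
The best-response slope dp_{Brew}/dp_{Aroma} = 0.4 > 0: the reaction function is upward-sloping, so the choices are strategic complements.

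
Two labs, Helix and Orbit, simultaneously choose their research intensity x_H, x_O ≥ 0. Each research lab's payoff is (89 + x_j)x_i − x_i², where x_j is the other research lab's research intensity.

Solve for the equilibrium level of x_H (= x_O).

89

Helix's payoff is (89 + x_O)x_H − x_H².
∂π/∂x_H = 89 + x_O − 2x_H = 0, so x_H = 44.5 + 0.5x_O.
The game is symmetric, so in equilibrium x_O = x_H: the reaction function gives 0.5x_H = 44.5, hence x_H = 89.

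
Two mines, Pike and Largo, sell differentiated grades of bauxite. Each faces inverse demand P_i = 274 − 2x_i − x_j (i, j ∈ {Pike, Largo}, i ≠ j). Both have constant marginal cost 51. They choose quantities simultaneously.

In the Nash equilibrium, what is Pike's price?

140.2

Mine Pike's profit: π = x_{Pike}(274 − 2x_{Pike} − x_{Largo}) − 51x_{Pike}.
∂π/∂x_{Pike} = 223 − 4x_{Pike} − x_{Largo} = 0 ⇒ x_{Pike} = 55.75 − 0.25x_{Largo}.
The game is symmetric, so in equilibrium x_{Largo} = x_{Pike}: the reaction function gives 1.25x_{Pike} = 55.75, hence x_{Pike} = 44.6.
P_{Pike} = 274 − 2·44.6 − 44.6 = 140.2.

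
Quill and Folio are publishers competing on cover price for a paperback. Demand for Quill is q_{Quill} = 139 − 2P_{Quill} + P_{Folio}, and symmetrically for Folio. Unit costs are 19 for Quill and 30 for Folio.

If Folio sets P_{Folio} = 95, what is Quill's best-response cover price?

68

Quill's profit: π = (P_{Quill} − 19)(139 − 2P_{Quill} + P_{Folio}).
∂π/∂P_{Quill} = 177 − 4P_{Quill} + P_{Folio} = 0 ⇒ P_{Quill} = 44.25 + 0.25P_{Folio}.
At P_{Folio} = 95: P_{Quill} = 44.25 + 0.25·95 = 68.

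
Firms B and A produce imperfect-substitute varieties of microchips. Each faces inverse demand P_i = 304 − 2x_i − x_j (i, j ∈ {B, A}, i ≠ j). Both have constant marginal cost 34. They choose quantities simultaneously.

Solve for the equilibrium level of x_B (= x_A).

Firm B's profit: π = x_B(304 − 2x_B − x_A) − 34x_B.
∂π/∂x_B = 270 − 4x_B − x_A = 0 ⇒ x_B = 67.5 − 0.25x_A.
Setting x_B = x_A in the reaction function: x_B = 67.5 − 0.25x_B, so x_B = 67.5 / 1.25 = 54.

54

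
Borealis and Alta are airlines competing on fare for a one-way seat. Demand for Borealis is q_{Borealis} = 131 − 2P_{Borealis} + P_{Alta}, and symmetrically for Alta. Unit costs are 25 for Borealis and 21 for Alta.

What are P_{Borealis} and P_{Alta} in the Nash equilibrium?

59.8, 58.2

Borealis's profit: π = (P_{Borealis} − 25)(131 − 2P_{Borealis} + P_{Alta}).
∂π/∂P_{Borealis} = 181 − 4P_{Borealis} + P_{Alta} = 0 ⇒ P_{Borealis} = 45.25 + 0.25P_{Alta}.
Similarly P_{Alta} = 43.25 + 0.25P_{Borealis}.
Plugging P_{Alta} into Borealis's best response: P_{Borealis} = 45.25 + 0.25(43.25 + 0.25P_{Borealis}) ⇒ 0.9375P_{Borealis} = 56.0625, so P_{Borealis} = 59.8.
Then P_{Alta} = 43.25 + 0.25·59.8 = 58.2.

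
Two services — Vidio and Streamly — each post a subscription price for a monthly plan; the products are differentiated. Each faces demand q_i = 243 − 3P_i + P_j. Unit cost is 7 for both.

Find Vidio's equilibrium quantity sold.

Vidio's profit: π = (P_{Vidio} − 7)(243 − 3P_{Vidio} + P_{Streamly}).
∂π/∂P_{Vidio} = 264 − 6P_{Vidio} + P_{Streamly} = 0 ⇒ P_{Vidio} = 44 + (1/6)P_{Streamly}.
Setting P_{Vidio} = P_{Streamly} in the reaction function: P_{Vidio} = 44 + (1/6)P_{Vidio}, so P_{Vidio} = 44 / (5/6) = 52.8.
q_{Vidio} = 243 − 3·52.8 + 52.8 = 137.4.

137.4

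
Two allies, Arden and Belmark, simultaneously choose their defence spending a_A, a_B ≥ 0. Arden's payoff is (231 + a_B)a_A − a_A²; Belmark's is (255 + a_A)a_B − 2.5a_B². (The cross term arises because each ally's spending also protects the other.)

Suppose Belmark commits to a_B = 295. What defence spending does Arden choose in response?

263

Expanding Arden's payoff: 231a_A + a_Ba_A − a_A².
∂π/∂a_A = 231 + a_B − 2a_A = 0, so a_A = 115.5 + 0.5a_B.
At a_B = 295: a_A = 115.5 + 0.5·295 = 263.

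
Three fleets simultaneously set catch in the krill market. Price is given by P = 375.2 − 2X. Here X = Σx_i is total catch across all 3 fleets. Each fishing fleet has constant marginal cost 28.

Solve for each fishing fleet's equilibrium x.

43.4

A representative fishing fleet's profit is π_i = x_i(375.2 − 2X) − 28x_i, with X = x_i + Σ_{j≠i} x_j.
First-order condition: 347.2 − 4x_i − 2Σ_{j≠i} x_j = 0.
With identical fishing fleets, set every x_j = x: then 347.2 − 4x − 4x = 0, i.e. x = 347.2/8 = 43.4.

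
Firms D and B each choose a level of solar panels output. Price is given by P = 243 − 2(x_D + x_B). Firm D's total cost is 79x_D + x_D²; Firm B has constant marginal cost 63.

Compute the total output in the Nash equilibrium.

52.4

Firm D's profit: π = x_D(243 − 2(x_D + x_B)) − 79x_D − x_D².
∂π/∂x_D = 164 − 6x_D − 2x_B = 0, so x_D = 82/3 − (1/3)x_B.
For B: ∂π/∂x_B = 180 − 4x_B − 2x_D = 0 ⇒ x_B = 45 − 0.5x_D.
Substituting the second reaction function into the first: x_D = 82/3 − (1/3)(45 − 0.5x_D), which gives (5/6)x_D = 37/3 ⇒ x_D = 14.8.
Then x_B = 45 − 0.5·14.8 = 37.6.
Total output: 14.8 + 37.6 = 52.4.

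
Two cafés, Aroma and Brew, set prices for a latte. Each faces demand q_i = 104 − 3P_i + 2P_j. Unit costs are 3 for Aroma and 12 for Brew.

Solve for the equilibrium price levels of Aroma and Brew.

Aroma's profit: π = (P_{Aroma} − 3)(104 − 3P_{Aroma} + 2P_{Brew}).
∂π/∂P_{Aroma} = 113 − 6P_{Aroma} + 2P_{Brew} = 0 ⇒ P_{Aroma} = 113/6 + (1/3)P_{Brew}.
Similarly P_{Brew} = 70/3 + (1/3)P_{Aroma}.
Substituting the second reaction function into the first: P_{Aroma} = 113/6 + (1/3)(70/3 + (1/3)P_{Aroma}), which gives (8/9)P_{Aroma} = 479/18 ⇒ P_{Aroma} = 29.9375.
Then P_{Brew} = 70/3 + (1/3)·29.9375 = 33.3125.

29.9375, 33.3125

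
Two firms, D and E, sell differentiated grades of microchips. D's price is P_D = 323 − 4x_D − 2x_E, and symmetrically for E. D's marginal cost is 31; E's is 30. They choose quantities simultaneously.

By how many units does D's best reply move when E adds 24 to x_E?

Firm D's profit: π = x_D(323 − 4x_D − 2x_E) − 31x_D.
∂π/∂x_D = 292 − 8x_D − 2x_E = 0 ⇒ x_D = 36.5 − 0.25x_E.
The reaction-function slope is −0.25, so a 24-unit rise in x_E moves x_D by −0.25 × 24 = −6. D's best response falls — the actions are strategic substitutes.

-6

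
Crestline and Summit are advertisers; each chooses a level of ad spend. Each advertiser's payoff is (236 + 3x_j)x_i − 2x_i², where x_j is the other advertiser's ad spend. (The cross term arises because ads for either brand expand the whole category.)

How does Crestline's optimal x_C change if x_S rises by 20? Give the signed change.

15

Crestline's payoff is (236 + 3x_S)x_C − 2x_C².
∂π/∂x_C = 236 + 3x_S − 4x_C = 0, so x_C = 59 + 0.75x_S.
The reaction-function slope is 0.75, so a 20-unit rise in x_S moves x_C by 0.75 × 20 = 15. Crestline's best response rises — the actions are strategic complements.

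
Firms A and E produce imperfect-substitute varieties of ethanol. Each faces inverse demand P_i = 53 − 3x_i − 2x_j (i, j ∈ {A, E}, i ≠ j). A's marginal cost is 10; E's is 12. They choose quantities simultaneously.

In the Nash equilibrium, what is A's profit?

Firm A's profit: π = x_A(53 − 3x_A − 2x_E) − 10x_A.
∂π/∂x_A = 43 − 6x_A − 2x_E = 0 ⇒ x_A = 43/6 − (1/3)x_E.
Similarly x_E = 41/6 − (1/3)x_A.
Solving the two reaction functions simultaneously: (1 − (−1/3)(−1/3))x_A = 43/6 − (1/3)·(41/6), so (8/9)x_A = 44/9 and x_A = 5.5.
Then x_E = 41/6 − (1/3)·5.5 = 5.
P_A = 53 − 3·5.5 − 2·5 = 26.5.
Profit = (26.5 − 10)·5.5 = 90.75.

90.75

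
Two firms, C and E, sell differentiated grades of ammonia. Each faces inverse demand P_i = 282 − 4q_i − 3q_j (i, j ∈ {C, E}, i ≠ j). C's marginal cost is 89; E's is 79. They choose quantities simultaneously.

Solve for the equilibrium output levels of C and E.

17, 19

Firm C's profit: π = q_C(282 − 4q_C − 3q_E) − 89q_C.
∂π/∂q_C = 193 − 8q_C − 3q_E = 0 ⇒ q_C = 24.125 − 0.375q_E.
Similarly q_E = 25.375 − 0.375q_C.
Substituting the second reaction function into the first: q_C = 24.125 − 0.375(25.375 − 0.375q_C), which gives (55/64)q_C = 935/64 ⇒ q_C = 17.
Then q_E = 25.375 − 0.375·17 = 19.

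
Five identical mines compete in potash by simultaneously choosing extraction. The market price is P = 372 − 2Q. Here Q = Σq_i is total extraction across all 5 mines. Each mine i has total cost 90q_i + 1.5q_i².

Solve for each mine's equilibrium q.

18.8

A representative mine's profit is π_i = q_i(372 − 2Q) − 90q_i − 1.5q_i², with Q = q_i + Σ_{j≠i} q_j.
First-order condition: 282 − 7q_i − 2Σ_{j≠i} q_j = 0.
With identical mines, set every q_j = q: then 282 − 7q − 8q = 0, i.e. q = 282/15 = 18.8.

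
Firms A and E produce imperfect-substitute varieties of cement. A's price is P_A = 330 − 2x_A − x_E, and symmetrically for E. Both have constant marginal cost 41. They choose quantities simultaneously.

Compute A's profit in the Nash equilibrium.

Firm A's profit: π = x_A(330 − 2x_A − x_E) − 41x_A.
∂π/∂x_A = 289 − 4x_A − x_E = 0 ⇒ x_A = 72.25 − 0.25x_E.
The game is symmetric, so in equilibrium x_E = x_A: the reaction function gives 1.25x_A = 72.25, hence x_A = 57.8.
P_A = 330 − 2·57.8 − 57.8 = 156.6.
Profit = (156.6 − 41)·57.8 = 6681.68.

6681.68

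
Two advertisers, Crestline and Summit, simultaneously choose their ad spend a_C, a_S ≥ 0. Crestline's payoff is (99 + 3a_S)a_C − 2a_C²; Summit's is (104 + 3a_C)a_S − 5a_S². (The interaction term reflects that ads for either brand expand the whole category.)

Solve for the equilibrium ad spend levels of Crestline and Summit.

42, 23

Expanding Crestline's payoff: 99a_C + 3a_Sa_C − 2a_C².
∂π/∂a_C = 99 + 3a_S − 4a_C = 0, so a_C = 24.75 + 0.75a_S.
Likewise for Summit: a_S = 10.4 + 0.3a_C.
Substituting the second reaction function into the first: a_C = 24.75 + 0.75(10.4 + 0.3a_C), which gives 0.775a_C = 32.55 ⇒ a_C = 42.
Then a_S = 10.4 + 0.3·42 = 23.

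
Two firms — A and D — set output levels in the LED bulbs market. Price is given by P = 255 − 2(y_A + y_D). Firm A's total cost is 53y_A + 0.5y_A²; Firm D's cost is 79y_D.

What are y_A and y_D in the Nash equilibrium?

28.5, 29.75

Firm A's profit: π = y_A(255 − 2(y_A + y_D)) − 53y_A − 0.5y_A².
∂π/∂y_A = 202 − 5y_A − 2y_D = 0, so y_A = 40.4 − 0.4y_D.
For D: ∂π/∂y_D = 176 − 4y_D − 2y_A = 0 ⇒ y_D = 44 − 0.5y_A.
Solving the two reaction functions simultaneously: (1 − (−0.4)(−0.5))y_A = 40.4 − 0.4·44, so 0.8y_A = 22.8 and y_A = 28.5.
Then y_D = 44 − 0.5·28.5 = 29.75.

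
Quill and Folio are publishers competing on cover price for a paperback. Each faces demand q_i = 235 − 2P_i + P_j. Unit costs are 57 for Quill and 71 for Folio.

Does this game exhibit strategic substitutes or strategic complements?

strategic complements

Quill's profit: π = (P_{Quill} − 57)(235 − 2P_{Quill} + P_{Folio}).
∂π/∂P_{Quill} = 349 − 4P_{Quill} + P_{Folio} = 0 ⇒ P_{Quill} = 87.25 + 0.25P_{Folio}.
The best-response slope dP_{Quill}/dP_{Folio} = 0.25 > 0: the reaction function is upward-sloping, so the choices are strategic complements.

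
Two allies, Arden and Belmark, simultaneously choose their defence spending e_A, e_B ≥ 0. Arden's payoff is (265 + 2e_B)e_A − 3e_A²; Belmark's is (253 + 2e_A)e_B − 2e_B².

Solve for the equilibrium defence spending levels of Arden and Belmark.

Expanding Arden's payoff: 265e_A + 2e_Be_A − 3e_A².
∂π/∂e_A = 265 + 2e_B − 6e_A = 0, so e_A = 265/6 + (1/3)e_B.
Likewise for Belmark: e_B = 63.25 + 0.5e_A.
Solving the two reaction functions simultaneously: (1 − (1/3)(0.5))e_A = 265/6 + (1/3)·63.25, so (5/6)e_A = 65.25 and e_A = 78.3.
Then e_B = 63.25 + 0.5·78.3 = 102.4.

78.3, 102.4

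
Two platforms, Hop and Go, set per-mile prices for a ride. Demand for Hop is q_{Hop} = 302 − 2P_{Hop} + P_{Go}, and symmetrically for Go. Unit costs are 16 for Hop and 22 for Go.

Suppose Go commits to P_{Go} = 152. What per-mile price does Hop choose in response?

121.5

Hop's profit: π = (P_{Hop} − 16)(302 − 2P_{Hop} + P_{Go}).
∂π/∂P_{Hop} = 334 − 4P_{Hop} + P_{Go} = 0 ⇒ P_{Hop} = 83.5 + 0.25P_{Go}.
At P_{Go} = 152: P_{Hop} = 83.5 + 0.25·152 = 121.5.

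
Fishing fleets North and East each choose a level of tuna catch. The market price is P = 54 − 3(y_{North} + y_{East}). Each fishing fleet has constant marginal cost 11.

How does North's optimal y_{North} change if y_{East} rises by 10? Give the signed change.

-5

Fishing fleet North's profit: π = y_{North}(54 − 3(y_{North} + y_{East})) − 11y_{North}.
∂π/∂y_{North} = 43 − 6y_{North} − 3y_{East} = 0, so y_{North} = 43/6 − 0.5y_{East}.
The reaction-function slope is −0.5, so a 10-unit rise in y_{East} moves y_{North} by −0.5 × 10 = −5. North's best response falls — the actions are strategic substitutes.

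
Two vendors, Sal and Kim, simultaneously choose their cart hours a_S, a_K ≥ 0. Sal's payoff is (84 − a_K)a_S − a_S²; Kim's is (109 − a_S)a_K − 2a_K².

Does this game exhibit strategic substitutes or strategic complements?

strategic substitutes

Expanding Sal's payoff: 84a_S − a_Ka_S − a_S².
∂π/∂a_S = 84 − a_K − 2a_S = 0, so a_S = 42 − 0.5a_K.
The best-response slope da_S/da_K = −0.5 < 0: the reaction function is downward-sloping, so the choices are strategic substitutes.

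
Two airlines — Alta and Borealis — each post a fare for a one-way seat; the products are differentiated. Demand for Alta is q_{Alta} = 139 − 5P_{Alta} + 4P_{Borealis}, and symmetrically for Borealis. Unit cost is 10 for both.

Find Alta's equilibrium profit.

2311.25

Alta's profit: π = (P_{Alta} − 10)(139 − 5P_{Alta} + 4P_{Borealis}).
∂π/∂P_{Alta} = 189 − 10P_{Alta} + 4P_{Borealis} = 0 ⇒ P_{Alta} = 18.9 + 0.4P_{Borealis}.
Setting P_{Alta} = P_{Borealis} in the reaction function: P_{Alta} = 18.9 + 0.4P_{Alta}, so P_{Alta} = 18.9 / 0.6 = 31.5.
q_{Alta} = 139 − 5·31.5 + 4·31.5 = 107.5.
Profit = (31.5 − 10)·107.5 = 2311.25.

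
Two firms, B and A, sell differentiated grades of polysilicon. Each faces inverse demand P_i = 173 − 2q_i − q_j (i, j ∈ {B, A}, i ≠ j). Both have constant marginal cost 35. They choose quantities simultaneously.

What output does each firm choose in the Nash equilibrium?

Firm B's profit: π = q_B(173 − 2q_B − q_A) − 35q_B.
∂π/∂q_B = 138 − 4q_B − q_A = 0 ⇒ q_B = 34.5 − 0.25q_A.
The game is symmetric, so in equilibrium q_A = q_B: the reaction function gives 1.25q_B = 34.5, hence q_B = 27.6.

27.6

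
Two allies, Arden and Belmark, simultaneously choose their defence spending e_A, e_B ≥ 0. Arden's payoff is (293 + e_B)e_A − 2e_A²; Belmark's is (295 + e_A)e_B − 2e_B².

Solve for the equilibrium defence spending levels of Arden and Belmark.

97.8, 98.2

Expanding Arden's payoff: 293e_A + e_Be_A − 2e_A².
∂π/∂e_A = 293 + e_B − 4e_A = 0, so e_A = 73.25 + 0.25e_B.
Likewise for Belmark: e_B = 73.75 + 0.25e_A.
Solving the two reaction functions simultaneously: (1 − (0.25)(0.25))e_A = 73.25 + 0.25·73.75, so 0.9375e_A = 91.6875 and e_A = 97.8.
Then e_B = 73.75 + 0.25·97.8 = 98.2.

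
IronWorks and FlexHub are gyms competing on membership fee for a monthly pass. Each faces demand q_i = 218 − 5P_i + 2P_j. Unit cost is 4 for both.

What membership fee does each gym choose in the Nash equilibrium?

IronWorks's profit: π = (P_{IronWorks} − 4)(218 − 5P_{IronWorks} + 2P_{FlexHub}).
∂π/∂P_{IronWorks} = 238 − 10P_{IronWorks} + 2P_{FlexHub} = 0 ⇒ P_{IronWorks} = 23.8 + 0.2P_{FlexHub}.
By symmetry P_{FlexHub} = P_{IronWorks}; substituting into the reaction function, 0.8P_{IronWorks} = 23.8 and P_{IronWorks} = 29.75.

29.75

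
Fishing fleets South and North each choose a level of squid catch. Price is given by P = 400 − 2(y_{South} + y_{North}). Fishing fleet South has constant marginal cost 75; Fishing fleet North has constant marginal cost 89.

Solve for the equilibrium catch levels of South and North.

Fishing fleet South's profit: π = y_{South}(400 − 2(y_{South} + y_{North})) − 75y_{South}.
∂π/∂y_{South} = 325 − 4y_{South} − 2y_{North} = 0, so y_{South} = 81.25 − 0.5y_{North}.
By the same steps for North: y_{North} = 77.75 − 0.5y_{South}.
Solving the two reaction functions simultaneously: (1 − (−0.5)(−0.5))y_{South} = 81.25 − 0.5·77.75, so 0.75y_{South} = 42.375 and y_{South} = 56.5.
Then y_{North} = 77.75 − 0.5·56.5 = 49.5.

56.5, 49.5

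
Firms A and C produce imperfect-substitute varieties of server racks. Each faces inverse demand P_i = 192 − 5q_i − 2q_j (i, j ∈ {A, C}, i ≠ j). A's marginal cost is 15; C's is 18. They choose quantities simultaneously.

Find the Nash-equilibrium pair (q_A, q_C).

Firm A's profit: π = q_A(192 − 5q_A − 2q_C) − 15q_A.
∂π/∂q_A = 177 − 10q_A − 2q_C = 0 ⇒ q_A = 17.7 − 0.2q_C.
Similarly q_C = 17.4 − 0.2q_A.
Plugging q_C into A's best response: q_A = 17.7 − 0.2(17.4 − 0.2q_A) ⇒ 0.96q_A = 14.22, so q_A = 14.8125.
Then q_C = 17.4 − 0.2·14.8125 = 14.4375.

14.8125, 14.4375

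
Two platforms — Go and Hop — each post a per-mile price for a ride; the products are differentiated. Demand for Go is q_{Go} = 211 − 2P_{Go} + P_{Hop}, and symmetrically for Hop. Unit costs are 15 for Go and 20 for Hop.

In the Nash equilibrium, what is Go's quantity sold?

132

Go's profit: π = (P_{Go} − 15)(211 − 2P_{Go} + P_{Hop}).
∂π/∂P_{Go} = 241 − 4P_{Go} + P_{Hop} = 0 ⇒ P_{Go} = 60.25 + 0.25P_{Hop}.
Similarly P_{Hop} = 62.75 + 0.25P_{Go}.
Substituting the second reaction function into the first: P_{Go} = 60.25 + 0.25(62.75 + 0.25P_{Go}), which gives 0.9375P_{Go} = 75.9375 ⇒ P_{Go} = 81.
Then P_{Hop} = 62.75 + 0.25·81 = 83.
q_{Go} = 211 − 2·81 + 83 = 132.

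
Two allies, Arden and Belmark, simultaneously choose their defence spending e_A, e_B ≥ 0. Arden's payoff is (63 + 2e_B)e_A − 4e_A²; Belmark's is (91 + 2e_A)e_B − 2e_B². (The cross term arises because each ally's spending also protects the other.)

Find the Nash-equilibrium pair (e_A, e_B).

15.5, 30.5

Expanding Arden's payoff: 63e_A + 2e_Be_A − 4e_A².
∂π/∂e_A = 63 + 2e_B − 8e_A = 0, so e_A = 7.875 + 0.25e_B.
Likewise for Belmark: e_B = 22.75 + 0.5e_A.
Plugging e_B into Arden's best response: e_A = 7.875 + 0.25(22.75 + 0.5e_A) ⇒ 0.875e_A = 13.5625, so e_A = 15.5.
Then e_B = 22.75 + 0.5·15.5 = 30.5.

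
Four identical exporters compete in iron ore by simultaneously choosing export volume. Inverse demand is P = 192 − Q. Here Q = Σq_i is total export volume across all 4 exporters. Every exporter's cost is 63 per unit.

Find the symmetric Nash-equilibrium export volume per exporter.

25.8

A representative exporter's profit is π_i = q_i(192 − Q) − 63q_i, with Q = q_i + Σ_{j≠i} q_j.
First-order condition: 129 − 2q_i − Σ_{j≠i} q_j = 0.
In a symmetric equilibrium every exporter chooses the same q, so Σ_{j≠i} q_j = 3q. The condition becomes 129 − 5q = 0, giving q = 129/5 = 25.8.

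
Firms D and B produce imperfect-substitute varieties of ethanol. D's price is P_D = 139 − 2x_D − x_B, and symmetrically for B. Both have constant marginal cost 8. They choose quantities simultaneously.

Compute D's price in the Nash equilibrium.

Firm D's profit: π = x_D(139 − 2x_D − x_B) − 8x_D.
∂π/∂x_D = 131 − 4x_D − x_B = 0 ⇒ x_D = 32.75 − 0.25x_B.
Setting x_D = x_B in the reaction function: x_D = 32.75 − 0.25x_D, so x_D = 32.75 / 1.25 = 26.2.
P_D = 139 − 2·26.2 − 26.2 = 60.4.

60.4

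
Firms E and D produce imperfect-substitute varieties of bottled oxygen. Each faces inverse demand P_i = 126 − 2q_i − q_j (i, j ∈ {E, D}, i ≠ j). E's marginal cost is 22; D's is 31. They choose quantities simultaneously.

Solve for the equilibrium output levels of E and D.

21.4, 18.4

Firm E's profit: π = q_E(126 − 2q_E − q_D) − 22q_E.
∂π/∂q_E = 104 − 4q_E − q_D = 0 ⇒ q_E = 26 − 0.25q_D.
Similarly q_D = 23.75 − 0.25q_E.
Substituting the second reaction function into the first: q_E = 26 − 0.25(23.75 − 0.25q_E), which gives 0.9375q_E = 20.0625 ⇒ q_E = 21.4.
Then q_D = 23.75 − 0.25·21.4 = 18.4.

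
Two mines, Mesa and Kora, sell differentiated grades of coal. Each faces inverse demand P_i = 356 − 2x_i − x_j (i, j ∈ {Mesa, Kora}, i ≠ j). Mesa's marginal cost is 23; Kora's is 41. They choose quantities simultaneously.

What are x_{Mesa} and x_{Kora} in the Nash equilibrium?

67.8, 61.8

Mine Mesa's profit: π = x_{Mesa}(356 − 2x_{Mesa} − x_{Kora}) − 23x_{Mesa}.
∂π/∂x_{Mesa} = 333 − 4x_{Mesa} − x_{Kora} = 0 ⇒ x_{Mesa} = 83.25 − 0.25x_{Kora}.
Similarly x_{Kora} = 78.75 − 0.25x_{Mesa}.
Solving the two reaction functions simultaneously: (1 − (−0.25)(−0.25))x_{Mesa} = 83.25 − 0.25·78.75, so 0.9375x_{Mesa} = 63.5625 and x_{Mesa} = 67.8.
Then x_{Kora} = 78.75 − 0.25·67.8 = 61.8.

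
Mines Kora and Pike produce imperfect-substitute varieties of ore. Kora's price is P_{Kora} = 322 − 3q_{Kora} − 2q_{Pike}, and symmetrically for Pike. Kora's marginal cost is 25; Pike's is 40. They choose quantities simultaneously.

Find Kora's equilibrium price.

Mine Kora's profit: π = q_{Kora}(322 − 3q_{Kora} − 2q_{Pike}) − 25q_{Kora}.
∂π/∂q_{Kora} = 297 − 6q_{Kora} − 2q_{Pike} = 0 ⇒ q_{Kora} = 49.5 − (1/3)q_{Pike}.
Similarly q_{Pike} = 47 − (1/3)q_{Kora}.
Substituting the second reaction function into the first: q_{Kora} = 49.5 − (1/3)(47 − (1/3)q_{Kora}), which gives (8/9)q_{Kora} = 203/6 ⇒ q_{Kora} = 38.0625.
Then q_{Pike} = 47 − (1/3)·38.0625 = 34.3125.
P_{Kora} = 322 − 3·38.0625 − 2·34.3125 = 139.1875.

139.1875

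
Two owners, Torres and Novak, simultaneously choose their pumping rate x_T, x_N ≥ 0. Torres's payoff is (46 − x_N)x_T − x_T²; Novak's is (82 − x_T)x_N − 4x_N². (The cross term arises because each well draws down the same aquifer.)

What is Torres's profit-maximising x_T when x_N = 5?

20.5

Expanding Torres's payoff: 46x_T − x_Nx_T − x_T².
∂π/∂x_T = 46 − x_N − 2x_T = 0, so x_T = 23 − 0.5x_N.
At x_N = 5: x_T = 23 − 0.5·5 = 20.5.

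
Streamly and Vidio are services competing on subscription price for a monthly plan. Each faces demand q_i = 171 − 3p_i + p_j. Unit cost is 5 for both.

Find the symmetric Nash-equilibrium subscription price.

37.2

Streamly's profit: π = (p_{Streamly} − 5)(171 − 3p_{Streamly} + p_{Vidio}).
∂π/∂p_{Streamly} = 186 − 6p_{Streamly} + p_{Vidio} = 0 ⇒ p_{Streamly} = 31 + (1/6)p_{Vidio}.
The game is symmetric, so in equilibrium p_{Vidio} = p_{Streamly}: the reaction function gives (5/6)p_{Streamly} = 31, hence p_{Streamly} = 37.2.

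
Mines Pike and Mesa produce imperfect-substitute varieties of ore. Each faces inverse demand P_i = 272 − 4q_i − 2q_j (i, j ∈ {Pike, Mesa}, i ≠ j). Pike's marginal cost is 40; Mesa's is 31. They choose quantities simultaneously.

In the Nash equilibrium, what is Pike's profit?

Mine Pike's profit: π = q_{Pike}(272 − 4q_{Pike} − 2q_{Mesa}) − 40q_{Pike}.
∂π/∂q_{Pike} = 232 − 8q_{Pike} − 2q_{Mesa} = 0 ⇒ q_{Pike} = 29 − 0.25q_{Mesa}.
Similarly q_{Mesa} = 30.125 − 0.25q_{Pike}.
Plugging q_{Mesa} into Pike's best response: q_{Pike} = 29 − 0.25(30.125 − 0.25q_{Pike}) ⇒ 0.9375q_{Pike} = 687/32, so q_{Pike} = 22.9.
Then q_{Mesa} = 30.125 − 0.25·22.9 = 24.4.
P_{Pike} = 272 − 4·22.9 − 2·24.4 = 131.6.
Profit = (131.6 − 40)·22.9 = 2097.64.

2097.64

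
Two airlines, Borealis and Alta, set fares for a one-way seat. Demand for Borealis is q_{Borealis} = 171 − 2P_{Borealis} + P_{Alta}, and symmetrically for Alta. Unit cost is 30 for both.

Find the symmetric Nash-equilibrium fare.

77

Borealis's profit: π = (P_{Borealis} − 30)(171 − 2P_{Borealis} + P_{Alta}).
∂π/∂P_{Borealis} = 231 − 4P_{Borealis} + P_{Alta} = 0 ⇒ P_{Borealis} = 57.75 + 0.25P_{Alta}.
The game is symmetric, so in equilibrium P_{Alta} = P_{Borealis}: the reaction function gives 0.75P_{Borealis} = 57.75, hence P_{Borealis} = 77.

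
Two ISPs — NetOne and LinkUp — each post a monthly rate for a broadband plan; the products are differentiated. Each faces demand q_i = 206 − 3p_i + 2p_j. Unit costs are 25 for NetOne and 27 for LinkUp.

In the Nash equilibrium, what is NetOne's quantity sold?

NetOne's profit: π = (p_{NetOne} − 25)(206 − 3p_{NetOne} + 2p_{LinkUp}).
∂π/∂p_{NetOne} = 281 − 6p_{NetOne} + 2p_{LinkUp} = 0 ⇒ p_{NetOne} = 281/6 + (1/3)p_{LinkUp}.
Similarly p_{LinkUp} = 287/6 + (1/3)p_{NetOne}.
Solving the two reaction functions simultaneously: (1 − (1/3)(1/3))p_{NetOne} = 281/6 + (1/3)·(287/6), so (8/9)p_{NetOne} = 565/9 and p_{NetOne} = 70.625.
Then p_{LinkUp} = 287/6 + (1/3)·70.625 = 71.375.
q_{NetOne} = 206 − 3·70.625 + 2·71.375 = 136.875.

136.875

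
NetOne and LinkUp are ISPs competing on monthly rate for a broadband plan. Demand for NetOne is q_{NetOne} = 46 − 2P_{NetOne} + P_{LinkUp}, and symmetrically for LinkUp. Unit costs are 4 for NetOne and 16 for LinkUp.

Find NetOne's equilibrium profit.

NetOne's profit: π = (P_{NetOne} − 4)(46 − 2P_{NetOne} + P_{LinkUp}).
∂π/∂P_{NetOne} = 54 − 4P_{NetOne} + P_{LinkUp} = 0 ⇒ P_{NetOne} = 13.5 + 0.25P_{LinkUp}.
Similarly P_{LinkUp} = 19.5 + 0.25P_{NetOne}.
Substituting the second reaction function into the first: P_{NetOne} = 13.5 + 0.25(19.5 + 0.25P_{NetOne}), which gives 0.9375P_{NetOne} = 18.375 ⇒ P_{NetOne} = 19.6.
Then P_{LinkUp} = 19.5 + 0.25·19.6 = 24.4.
q_{NetOne} = 46 − 2·19.6 + 24.4 = 31.2.
Profit = (19.6 − 4)·31.2 = 486.72.

486.72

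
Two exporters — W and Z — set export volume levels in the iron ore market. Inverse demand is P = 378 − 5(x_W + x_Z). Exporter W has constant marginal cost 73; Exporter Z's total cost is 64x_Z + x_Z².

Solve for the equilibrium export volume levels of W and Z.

22, 17

Exporter W's profit: π = x_W(378 − 5(x_W + x_Z)) − 73x_W.
∂π/∂x_W = 305 − 10x_W − 5x_Z = 0, so x_W = 30.5 − 0.5x_Z.
For Z: ∂π/∂x_Z = 314 − 12x_Z − 5x_W = 0 ⇒ x_Z = 157/6 − (5/12)x_W.
Substituting the second reaction function into the first: x_W = 30.5 − 0.5(157/6 − (5/12)x_W), which gives (19/24)x_W = 209/12 ⇒ x_W = 22.
Then x_Z = 157/6 − (5/12)·22 = 17.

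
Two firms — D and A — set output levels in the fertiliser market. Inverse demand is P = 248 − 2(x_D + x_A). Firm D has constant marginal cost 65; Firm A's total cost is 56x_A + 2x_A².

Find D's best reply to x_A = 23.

34.25

Firm D's profit: π = x_D(248 − 2(x_D + x_A)) − 65x_D.
∂π/∂x_D = 183 − 4x_D − 2x_A = 0, so x_D = 45.75 − 0.5x_A.
At x_A = 23: x_D = 45.75 − 0.5·23 = 34.25.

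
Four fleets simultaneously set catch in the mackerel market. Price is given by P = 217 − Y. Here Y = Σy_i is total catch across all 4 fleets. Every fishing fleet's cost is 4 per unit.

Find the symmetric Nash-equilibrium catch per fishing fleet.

A representative fishing fleet's profit is π_i = y_i(217 − Y) − 4y_i, with Y = y_i + Σ_{j≠i} y_j.
First-order condition: 213 − 2y_i − Σ_{j≠i} y_j = 0.
With identical fishing fleets, set every y_j = y: then 213 − 2y − 3y = 0, i.e. y = 213/5 = 42.6.

42.6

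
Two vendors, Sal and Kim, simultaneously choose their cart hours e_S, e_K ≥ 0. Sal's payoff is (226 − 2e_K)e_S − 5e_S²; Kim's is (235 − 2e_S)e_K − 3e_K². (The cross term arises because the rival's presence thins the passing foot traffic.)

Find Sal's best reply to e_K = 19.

18.8

Expanding Sal's payoff: 226e_S − 2e_Ke_S − 5e_S².
∂π/∂e_S = 226 − 2e_K − 10e_S = 0, so e_S = 22.6 − 0.2e_K.
At e_K = 19: e_S = 22.6 − 0.2·19 = 18.8.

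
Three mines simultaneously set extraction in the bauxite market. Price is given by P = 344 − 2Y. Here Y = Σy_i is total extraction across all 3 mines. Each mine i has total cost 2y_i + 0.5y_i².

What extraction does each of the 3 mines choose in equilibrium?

38

A representative mine's profit is π_i = y_i(344 − 2Y) − 2y_i − 0.5y_i², with Y = y_i + Σ_{j≠i} y_j.
First-order condition: 342 − 5y_i − 2Σ_{j≠i} y_j = 0.
With identical mines, set every y_j = y: then 342 − 5y − 4y = 0, i.e. y = 342/9 = 38.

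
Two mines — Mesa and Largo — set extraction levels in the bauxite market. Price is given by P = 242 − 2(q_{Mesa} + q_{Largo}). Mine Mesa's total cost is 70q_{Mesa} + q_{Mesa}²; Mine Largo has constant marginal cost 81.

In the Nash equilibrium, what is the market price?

143.2

Mine Mesa's profit: π = q_{Mesa}(242 − 2(q_{Mesa} + q_{Largo})) − 70q_{Mesa} − q_{Mesa}².
∂π/∂q_{Mesa} = 172 − 6q_{Mesa} − 2q_{Largo} = 0, so q_{Mesa} = 86/3 − (1/3)q_{Largo}.
For Largo: ∂π/∂q_{Largo} = 161 − 4q_{Largo} − 2q_{Mesa} = 0 ⇒ q_{Largo} = 40.25 − 0.5q_{Mesa}.
Substituting the second reaction function into the first: q_{Mesa} = 86/3 − (1/3)(40.25 − 0.5q_{Mesa}), which gives (5/6)q_{Mesa} = 15.25 ⇒ q_{Mesa} = 18.3.
Then q_{Largo} = 40.25 − 0.5·18.3 = 31.1.
Equilibrium price: P = 242 − 2·49.4 = 143.2.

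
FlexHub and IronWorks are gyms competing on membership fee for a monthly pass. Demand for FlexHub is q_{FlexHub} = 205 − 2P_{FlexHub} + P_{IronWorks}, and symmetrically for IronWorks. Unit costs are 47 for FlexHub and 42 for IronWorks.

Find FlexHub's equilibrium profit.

5408

FlexHub's profit: π = (P_{FlexHub} − 47)(205 − 2P_{FlexHub} + P_{IronWorks}).
∂π/∂P_{FlexHub} = 299 − 4P_{FlexHub} + P_{IronWorks} = 0 ⇒ P_{FlexHub} = 74.75 + 0.25P_{IronWorks}.
Similarly P_{IronWorks} = 72.25 + 0.25P_{FlexHub}.
Substituting the second reaction function into the first: P_{FlexHub} = 74.75 + 0.25(72.25 + 0.25P_{FlexHub}), which gives 0.9375P_{FlexHub} = 92.8125 ⇒ P_{FlexHub} = 99.
Then P_{IronWorks} = 72.25 + 0.25·99 = 97.
q_{FlexHub} = 205 − 2·99 + 97 = 104.
Profit = (99 − 47)·104 = 5408.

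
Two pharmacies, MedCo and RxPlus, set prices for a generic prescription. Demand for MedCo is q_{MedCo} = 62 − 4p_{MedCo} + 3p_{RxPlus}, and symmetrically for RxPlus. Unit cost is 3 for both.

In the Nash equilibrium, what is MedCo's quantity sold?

MedCo's profit: π = (p_{MedCo} − 3)(62 − 4p_{MedCo} + 3p_{RxPlus}).
∂π/∂p_{MedCo} = 74 − 8p_{MedCo} + 3p_{RxPlus} = 0 ⇒ p_{MedCo} = 9.25 + 0.375p_{RxPlus}.
The game is symmetric, so in equilibrium p_{RxPlus} = p_{MedCo}: the reaction function gives 0.625p_{MedCo} = 9.25, hence p_{MedCo} = 14.8.
q_{MedCo} = 62 − 4·14.8 + 3·14.8 = 47.2.

47.2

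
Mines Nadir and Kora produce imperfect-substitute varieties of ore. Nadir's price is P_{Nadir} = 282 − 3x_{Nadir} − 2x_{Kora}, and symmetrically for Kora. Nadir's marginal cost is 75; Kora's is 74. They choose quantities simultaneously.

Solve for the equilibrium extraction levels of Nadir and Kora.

25.8125, 26.0625

Mine Nadir's profit: π = x_{Nadir}(282 − 3x_{Nadir} − 2x_{Kora}) − 75x_{Nadir}.
∂π/∂x_{Nadir} = 207 − 6x_{Nadir} − 2x_{Kora} = 0 ⇒ x_{Nadir} = 34.5 − (1/3)x_{Kora}.
Similarly x_{Kora} = 104/3 − (1/3)x_{Nadir}.
Substituting the second reaction function into the first: x_{Nadir} = 34.5 − (1/3)(104/3 − (1/3)x_{Nadir}), which gives (8/9)x_{Nadir} = 413/18 ⇒ x_{Nadir} = 25.8125.
Then x_{Kora} = 104/3 − (1/3)·25.8125 = 26.0625.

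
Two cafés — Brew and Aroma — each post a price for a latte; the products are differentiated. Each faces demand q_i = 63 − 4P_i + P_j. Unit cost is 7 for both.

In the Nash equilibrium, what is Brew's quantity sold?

24

Brew's profit: π = (P_{Brew} − 7)(63 − 4P_{Brew} + P_{Aroma}).
∂π/∂P_{Brew} = 91 − 8P_{Brew} + P_{Aroma} = 0 ⇒ P_{Brew} = 11.375 + 0.125P_{Aroma}.
By symmetry P_{Aroma} = P_{Brew}; substituting into the reaction function, 0.875P_{Brew} = 11.375 and P_{Brew} = 13.
q_{Brew} = 63 − 4·13 + 13 = 24.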